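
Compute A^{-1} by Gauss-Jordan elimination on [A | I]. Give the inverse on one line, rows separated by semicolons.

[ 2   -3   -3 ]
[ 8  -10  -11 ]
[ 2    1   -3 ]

inverse = [-41/8 3/2 -3/8; -1/4 0 1/4; -7/2 1 -1/2]

Gauss-Jordan on [A | I]:
R1 <- (1/2)*R1:  [    1  -3/2  -3/2  |   1/2     0     0 ]
R2 <- R2 - (8)*R1:  [  0   2   1  |  -4   1   0 ]
R3 <- R3 - (2)*R1:  [  0   4   0  |  -1   0   1 ]
R2 <- (1/2)*R2:  [   0    1  1/2  |   -2  1/2    0 ]
R1 <- R1 - (-3/2)*R2:  [    1     0  -3/4  |  -5/2   3/4     0 ]
R3 <- R3 - (4)*R2:  [  0   0  -2  |   7  -2   1 ]
R3 <- (1/-2)*R3:  [    0     0     1  |  -7/2     1  -1/2 ]
R1 <- R1 - (-3/4)*R3:  [     1      0      0  |  -41/8    3/2   -3/8 ]
R2 <- R2 - (1/2)*R3:  [    0     1     0  |  -1/4     0   1/4 ]
Right block of [I | A^{-1}] is the inverse:
[ -41/8  3/2  -3/8 ]
[  -1/4    0   1/4 ]
[  -7/2    1  -1/2 ]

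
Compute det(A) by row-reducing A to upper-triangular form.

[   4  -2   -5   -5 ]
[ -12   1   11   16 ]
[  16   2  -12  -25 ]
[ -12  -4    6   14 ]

det(A) = 60

Forward elimination:
R2 <- R2 - (-3)*R1:  [  0  -5  -4   1 ]
R3 <- R3 - (4)*R1:  [  0  10   8  -5 ]
R4 <- R4 - (-3)*R1:  [   0  -10   -9   -1 ]
R3 <- R3 - (-2)*R2:  [  0   0   0  -3 ]
R4 <- R4 - (2)*R2:  [  0   0  -1  -3 ]
R3 <-> R4   (pivot in column 3 was zero)
[ 4  -2  -5  -5 ]
[ 0  -5  -4   1 ]
[ 0   0  -1  -3 ]
[ 0   0   0  -3 ]
Upper-triangular form:
[ 4  -2  -5  -5 ]
[ 0  -5  -4   1 ]
[ 0   0  -1  -3 ]
[ 0   0   0  -3 ]
det(A) = (-1)^1 * (4) * (-5) * (-1) * (-3) = 60  (1 row swap -> sign -1)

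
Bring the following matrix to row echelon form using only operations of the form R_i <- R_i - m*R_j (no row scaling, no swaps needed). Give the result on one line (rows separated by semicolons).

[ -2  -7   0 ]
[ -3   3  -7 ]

REF = [-2 -7 0; 0 27/2 -7]

Forward elimination:
R2 <- R2 - (3/2)*R1:  [    0  27/2    -7 ]
Row echelon form:
[ -2    -7   0 ]
[  0  27/2  -7 ]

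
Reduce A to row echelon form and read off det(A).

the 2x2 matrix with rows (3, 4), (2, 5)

det(A) = 7

Forward elimination:
R2 <- R2 - (2/3)*R1:  [   0  7/3 ]
Upper-triangular form:
[ 3    4 ]
[ 0  7/3 ]
det(A) = (-1)^0 * (3) * (7/3) = 7  (0 row swaps -> sign +1)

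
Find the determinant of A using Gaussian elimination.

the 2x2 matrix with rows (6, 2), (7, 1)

Forward elimination:
R2 <- R2 - (7/6)*R1:  [    0  -4/3 ]
Upper-triangular form:
[ 6     2 ]
[ 0  -4/3 ]
det(A) = (-1)^0 * (6) * (-4/3) = -8  (0 row swaps -> sign +1)

det(A) = -8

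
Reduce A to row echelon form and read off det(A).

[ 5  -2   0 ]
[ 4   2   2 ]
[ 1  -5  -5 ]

det(A) = -44

Forward elimination:
R2 <- R2 - (4/5)*R1:  [    0  18/5     2 ]
R3 <- R3 - (1/5)*R1:  [     0  -23/5     -5 ]
R3 <- R3 - (-23/18)*R2:  [     0      0  -22/9 ]
Upper-triangular form:
[ 5    -2      0 ]
[ 0  18/5      2 ]
[ 0     0  -22/9 ]
det(A) = (-1)^0 * (5) * (18/5) * (-22/9) = -44  (0 row swaps -> sign +1)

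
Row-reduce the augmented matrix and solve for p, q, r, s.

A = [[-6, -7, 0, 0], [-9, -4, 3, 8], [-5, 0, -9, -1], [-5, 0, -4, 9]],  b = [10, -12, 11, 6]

(3, -4, -3, 1)

Forward elimination on [A|b]:
R2 <- R2 - (3/2)*R1:  [    0  13/2     3     8   -27 ]
R3 <- R3 - (5/6)*R1:  [    0  35/6    -9    -1   8/3 ]
R4 <- R4 - (5/6)*R1:  [    0  35/6    -4     9  -7/3 ]
R3 <- R3 - (35/39)*R2:  [       0        0  -152/13  -319/39  1049/39 ]
R4 <- R4 - (35/39)*R2:  [      0       0  -87/13   71/39  854/39 ]
R4 <- R4 - (87/152)*R3:  [        0         0         0  2965/456  2965/456 ]
Row echelon form:
[ -6    -7        0         0  |        10 ]
[  0  13/2        3         8  |       -27 ]
[  0     0  -152/13   -319/39  |   1049/39 ]
[  0     0        0  2965/456  |  2965/456 ]
Back-substitution:
s = (2965/456) / (2965/456) = 1
r = (1049/39 - (-319/39)*(1)) / (-152/13) = -3
q = (-27 - (3)*(-3) - (8)*(1)) / (13/2) = -4
p = (10 - (-7)*(-4)) / -6 = 3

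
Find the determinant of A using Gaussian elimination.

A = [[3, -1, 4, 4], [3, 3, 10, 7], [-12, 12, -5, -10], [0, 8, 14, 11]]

Forward elimination:
R2 <- R2 - (1)*R1:  [ 0  4  6  3 ]
R3 <- R3 - (-4)*R1:  [  0   8  11   6 ]
R3 <- R3 - (2)*R2:  [  0   0  -1   0 ]
R4 <- R4 - (2)*R2:  [ 0  0  2  5 ]
R4 <- R4 - (-2)*R3:  [ 0  0  0  5 ]
Upper-triangular form:
[ 3  -1   4  4 ]
[ 0   4   6  3 ]
[ 0   0  -1  0 ]
[ 0   0   0  5 ]
det(A) = (-1)^0 * (3) * (4) * (-1) * (5) = -60  (0 row swaps -> sign +1)

det(A) = -60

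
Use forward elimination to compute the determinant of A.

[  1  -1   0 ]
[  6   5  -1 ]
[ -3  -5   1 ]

Forward elimination:
R2 <- R2 - (6)*R1:  [  0  11  -1 ]
R3 <- R3 - (-3)*R1:  [  0  -8   1 ]
R3 <- R3 - (-8/11)*R2:  [    0     0  3/11 ]
Upper-triangular form:
[ 1  -1     0 ]
[ 0  11    -1 ]
[ 0   0  3/11 ]
det(A) = (-1)^0 * (1) * (11) * (3/11) = 3  (0 row swaps -> sign +1)

det(A) = 3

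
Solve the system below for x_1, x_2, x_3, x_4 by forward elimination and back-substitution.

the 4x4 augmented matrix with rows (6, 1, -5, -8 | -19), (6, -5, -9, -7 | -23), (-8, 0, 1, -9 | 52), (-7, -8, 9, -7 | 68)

(-4, -1, 2, -2)

Forward elimination on [A|b]:
R2 <- R2 - (1)*R1:  [  0  -6  -4   1  -4 ]
R3 <- R3 - (-4/3)*R1:  [     0    4/3  -17/3  -59/3   80/3 ]
R4 <- R4 - (-7/6)*R1:  [     0  -41/6   19/6  -49/3  275/6 ]
R3 <- R3 - (-2/9)*R2:  [      0       0   -59/9  -175/9   232/9 ]
R4 <- R4 - (41/36)*R2:  [       0        0   139/18  -629/36   907/18 ]
R4 <- R4 - (-139/118)*R3:  [         0          0          0  -9529/236   9529/118 ]
Row echelon form:
[ 6   1     -5         -8  |       -19 ]
[ 0  -6     -4          1  |        -4 ]
[ 0   0  -59/9     -175/9  |     232/9 ]
[ 0   0      0  -9529/236  |  9529/118 ]
Back-substitution:
x_4 = (9529/118) / (-9529/236) = -2
x_3 = (232/9 - (-175/9)*(-2)) / (-59/9) = 2
x_2 = (-4 - (-4)*(2) - (1)*(-2)) / -6 = -1
x_1 = (-19 - (1)*(-1) - (-5)*(2) - (-8)*(-2)) / 6 = -4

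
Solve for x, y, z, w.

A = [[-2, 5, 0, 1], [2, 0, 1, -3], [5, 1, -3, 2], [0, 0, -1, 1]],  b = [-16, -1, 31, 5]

(4, -2, -3, 2)

Forward elimination on [A|b]:
R2 <- R2 - (-1)*R1:  [   0    5    1   -2  -17 ]
R3 <- R3 - (-5/2)*R1:  [    0  27/2    -3   9/2    -9 ]
R3 <- R3 - (27/10)*R2:  [      0       0  -57/10   99/10  369/10 ]
R4 <- R4 - (10/57)*R3:  [      0       0       0  -14/19  -28/19 ]
Row echelon form:
[ -2  5       0       1  |     -16 ]
[  0  5       1      -2  |     -17 ]
[  0  0  -57/10   99/10  |  369/10 ]
[  0  0       0  -14/19  |  -28/19 ]
Back-substitution:
w = (-28/19) / (-14/19) = 2
z = (369/10 - (99/10)*(2)) / (-57/10) = -3
y = (-17 - (1)*(-3) - (-2)*(2)) / 5 = -2
x = (-16 - (5)*(-2) - (1)*(2)) / -2 = 4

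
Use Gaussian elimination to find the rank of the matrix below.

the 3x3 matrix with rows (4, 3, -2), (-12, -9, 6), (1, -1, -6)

Row reduction:
R2 <- R2 - (-3)*R1:  [ 0  0  0 ]
R3 <- R3 - (1/4)*R1:  [     0   -7/4  -11/2 ]
R2 <-> R3   (pivot in column 2 was zero)
[ 4     3     -2 ]
[ 0  -7/4  -11/2 ]
[ 0     0      0 ]
Row echelon form:
[ 4     3     -2 ]
[ 0  -7/4  -11/2 ]
[ 0     0      0 ]
Nonzero rows / pivot columns: 2

rank(A) = 2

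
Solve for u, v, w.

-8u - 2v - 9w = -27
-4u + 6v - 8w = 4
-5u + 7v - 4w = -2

(4, 2, -1)

Forward elimination on [A|b]:
R2 <- R2 - (1/2)*R1:  [    0     7  -7/2  35/2 ]
R3 <- R3 - (5/8)*R1:  [     0   33/4   13/8  119/8 ]
R3 <- R3 - (33/28)*R2:  [     0      0   23/4  -23/4 ]
Row echelon form:
[ -8  -2    -9  |    -27 ]
[  0   7  -7/2  |   35/2 ]
[  0   0  23/4  |  -23/4 ]
Back-substitution:
w = (-23/4) / (23/4) = -1
v = (35/2 - (-7/2)*(-1)) / 7 = 2
u = (-27 - (-2)*(2) - (-9)*(-1)) / -8 = 4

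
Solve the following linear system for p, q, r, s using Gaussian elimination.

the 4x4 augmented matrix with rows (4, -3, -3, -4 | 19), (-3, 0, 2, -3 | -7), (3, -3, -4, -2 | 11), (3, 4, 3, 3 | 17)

Forward elimination on [A|b]:
R2 <- R2 - (-3/4)*R1:  [    0  -9/4  -1/4    -6  29/4 ]
R3 <- R3 - (3/4)*R1:  [     0   -3/4   -7/4      1  -13/4 ]
R4 <- R4 - (3/4)*R1:  [    0  25/4  21/4     6  11/4 ]
R3 <- R3 - (1/3)*R2:  [     0      0   -5/3      3  -17/3 ]
R4 <- R4 - (-25/9)*R2:  [     0      0   41/9  -32/3  206/9 ]
R4 <- R4 - (-41/15)*R3:  [      0       0       0  -37/15    37/5 ]
Row echelon form:
[ 4    -3    -3      -4  |     19 ]
[ 0  -9/4  -1/4      -6  |   29/4 ]
[ 0     0  -5/3       3  |  -17/3 ]
[ 0     0     0  -37/15  |   37/5 ]
Back-substitution:
s = (37/5) / (-37/15) = -3
r = (-17/3 - (3)*(-3)) / (-5/3) = -2
q = (29/4 - (-1/4)*(-2) - (-6)*(-3)) / (-9/4) = 5
p = (19 - (-3)*(5) - (-3)*(-2) - (-4)*(-3)) / 4 = 4

(4, 5, -2, -3)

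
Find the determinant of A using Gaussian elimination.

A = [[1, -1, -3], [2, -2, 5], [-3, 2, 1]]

Forward elimination:
R2 <- R2 - (2)*R1:  [  0   0  11 ]
R3 <- R3 - (-3)*R1:  [  0  -1  -8 ]
R2 <-> R3   (pivot in column 2 was zero)
[ 1  -1  -3 ]
[ 0  -1  -8 ]
[ 0   0  11 ]
Upper-triangular form:
[ 1  -1  -3 ]
[ 0  -1  -8 ]
[ 0   0  11 ]
det(A) = (-1)^1 * (1) * (-1) * (11) = 11  (1 row swap -> sign -1)

det(A) = 11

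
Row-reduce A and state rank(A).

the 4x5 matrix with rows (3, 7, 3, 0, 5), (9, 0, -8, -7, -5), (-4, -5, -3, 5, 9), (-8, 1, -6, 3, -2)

rank(A) = 4

Row reduction:
R2 <- R2 - (3)*R1:  [   0  -21  -17   -7  -20 ]
R3 <- R3 - (-4/3)*R1:  [    0  13/3     1     5  47/3 ]
R4 <- R4 - (-8/3)*R1:  [    0  59/3     2     3  34/3 ]
R3 <- R3 - (-13/63)*R2:  [       0        0  -158/63     32/9   727/63 ]
R4 <- R4 - (-59/63)*R2:  [       0        0  -877/63    -32/9  -466/63 ]
R4 <- R4 - (877/158)*R3:  [          0           0           0    -1840/79  -11289/158 ]
Row echelon form:
[ 3    7        3         0           5 ]
[ 0  -21      -17        -7         -20 ]
[ 0    0  -158/63      32/9      727/63 ]
[ 0    0        0  -1840/79  -11289/158 ]
Nonzero rows / pivot columns: 4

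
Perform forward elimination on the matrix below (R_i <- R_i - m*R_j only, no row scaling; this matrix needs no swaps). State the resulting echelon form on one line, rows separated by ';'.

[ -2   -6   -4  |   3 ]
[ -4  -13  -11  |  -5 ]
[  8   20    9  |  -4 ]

REF = [-2 -6 -4 3; 0 -1 -3 -11; 0 0 5 52]

Forward elimination:
R2 <- R2 - (2)*R1:  [   0   -1   -3  -11 ]
R3 <- R3 - (-4)*R1:  [  0  -4  -7   8 ]
R3 <- R3 - (4)*R2:  [  0   0   5  52 ]
Row echelon form:
[ -2  -6  -4  |    3 ]
[  0  -1  -3  |  -11 ]
[  0   0   5  |   52 ]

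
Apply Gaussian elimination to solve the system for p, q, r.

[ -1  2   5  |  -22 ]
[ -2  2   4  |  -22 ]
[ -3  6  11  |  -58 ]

Forward elimination on [A|b]:
R2 <- R2 - (2)*R1:  [  0  -2  -6  22 ]
R3 <- R3 - (3)*R1:  [  0   0  -4   8 ]
Row echelon form:
[ -1   2   5  |  -22 ]
[  0  -2  -6  |   22 ]
[  0   0  -4  |    8 ]
Back-substitution:
r = (8) / -4 = -2
q = (22 - (-6)*(-2)) / -2 = -5
p = (-22 - (2)*(-5) - (5)*(-2)) / -1 = 2

(2, -5, -2)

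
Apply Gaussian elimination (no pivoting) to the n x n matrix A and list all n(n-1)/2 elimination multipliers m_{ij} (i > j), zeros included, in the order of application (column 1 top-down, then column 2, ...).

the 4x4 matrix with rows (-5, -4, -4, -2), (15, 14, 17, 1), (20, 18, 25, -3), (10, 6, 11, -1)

Forward elimination:
R2 <- R2 - (-3)*R1:  [  0   2   5  -5 ]
R3 <- R3 - (-4)*R1:  [   0    2    9  -11 ]
R4 <- R4 - (-2)*R1:  [  0  -2   3  -5 ]
R3 <- R3 - (1)*R2:  [  0   0   4  -6 ]
R4 <- R4 - (-1)*R2:  [   0    0    8  -10 ]
R4 <- R4 - (2)*R3:  [ 0  0  0  2 ]
Multipliers (in order of application): m_{21} = -3, m_{31} = -4, m_{41} = -2, m_{32} = 1, m_{42} = -1, m_{43} = 2

multipliers: -3, -4, -2, 1, -1, 2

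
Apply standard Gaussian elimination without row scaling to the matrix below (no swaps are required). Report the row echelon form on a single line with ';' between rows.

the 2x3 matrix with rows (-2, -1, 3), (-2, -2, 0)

REF = [-2 -1 3; 0 -1 -3]

Forward elimination:
R2 <- R2 - (1)*R1:  [  0  -1  -3 ]
Row echelon form:
[ -2  -1   3 ]
[  0  -1  -3 ]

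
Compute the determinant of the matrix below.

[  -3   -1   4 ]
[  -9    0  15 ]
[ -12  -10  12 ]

det(A) = -18

Forward elimination:
R2 <- R2 - (3)*R1:  [ 0  3  3 ]
R3 <- R3 - (4)*R1:  [  0  -6  -4 ]
R3 <- R3 - (-2)*R2:  [ 0  0  2 ]
Upper-triangular form:
[ -3  -1  4 ]
[  0   3  3 ]
[  0   0  2 ]
det(A) = (-1)^0 * (-3) * (3) * (2) = -18  (0 row swaps -> sign +1)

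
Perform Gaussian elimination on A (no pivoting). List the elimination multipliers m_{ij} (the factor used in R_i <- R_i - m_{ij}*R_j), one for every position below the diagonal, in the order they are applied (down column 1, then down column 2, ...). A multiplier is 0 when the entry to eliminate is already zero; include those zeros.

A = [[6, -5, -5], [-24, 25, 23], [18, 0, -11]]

multipliers: -4, 3, 3

Forward elimination:
R2 <- R2 - (-4)*R1:  [ 0  5  3 ]
R3 <- R3 - (3)*R1:  [  0  15   4 ]
R3 <- R3 - (3)*R2:  [  0   0  -5 ]
Multipliers (in order of application): m_{21} = -4, m_{31} = 3, m_{32} = 3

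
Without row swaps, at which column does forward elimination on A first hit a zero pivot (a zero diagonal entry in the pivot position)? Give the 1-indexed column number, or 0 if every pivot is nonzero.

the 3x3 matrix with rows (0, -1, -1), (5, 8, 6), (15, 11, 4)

Naive forward elimination:
Pivot entry (1,1) is zero but row 2 has 5 in column 1 -> naive elimination stops; a row interchange (e.g. R1 <-> R2) would be required here.

first zero-pivot column = 1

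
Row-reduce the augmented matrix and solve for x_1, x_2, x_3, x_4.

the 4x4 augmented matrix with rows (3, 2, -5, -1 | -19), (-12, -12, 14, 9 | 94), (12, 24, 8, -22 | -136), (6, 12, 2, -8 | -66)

Forward elimination on [A|b]:
R2 <- R2 - (-4)*R1:  [  0  -4  -6   5  18 ]
R3 <- R3 - (4)*R1:  [   0   16   28  -18  -60 ]
R4 <- R4 - (2)*R1:  [   0    8   12   -6  -28 ]
R3 <- R3 - (-4)*R2:  [  0   0   4   2  12 ]
R4 <- R4 - (-2)*R2:  [ 0  0  0  4  8 ]
Row echelon form:
[ 3   2  -5  -1  |  -19 ]
[ 0  -4  -6   5  |   18 ]
[ 0   0   4   2  |   12 ]
[ 0   0   0   4  |    8 ]
Back-substitution:
x_4 = (8) / 4 = 2
x_3 = (12 - (2)*(2)) / 4 = 2
x_2 = (18 - (-6)*(2) - (5)*(2)) / -4 = -5
x_1 = (-19 - (2)*(-5) - (-5)*(2) - (-1)*(2)) / 3 = 1

(1, -5, 2, 2)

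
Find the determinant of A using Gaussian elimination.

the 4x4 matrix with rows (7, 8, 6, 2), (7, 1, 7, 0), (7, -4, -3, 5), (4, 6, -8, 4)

Forward elimination:
R2 <- R2 - (1)*R1:  [  0  -7   1  -2 ]
R3 <- R3 - (1)*R1:  [   0  -12   -9    3 ]
R4 <- R4 - (4/7)*R1:  [     0   10/7  -80/7   20/7 ]
R3 <- R3 - (12/7)*R2:  [     0      0  -75/7   45/7 ]
R4 <- R4 - (-10/49)*R2:  [       0        0  -550/49   120/49 ]
R4 <- R4 - (22/21)*R3:  [     0      0      0  -30/7 ]
Upper-triangular form:
[ 7   8      6      2 ]
[ 0  -7      1     -2 ]
[ 0   0  -75/7   45/7 ]
[ 0   0      0  -30/7 ]
det(A) = (-1)^0 * (7) * (-7) * (-75/7) * (-30/7) = -2250  (0 row swaps -> sign +1)

det(A) = -2250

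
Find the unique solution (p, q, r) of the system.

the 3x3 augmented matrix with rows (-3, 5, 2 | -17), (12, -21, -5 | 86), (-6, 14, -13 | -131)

(4, -3, 5)

Forward elimination on [A|b]:
R2 <- R2 - (-4)*R1:  [  0  -1   3  18 ]
R3 <- R3 - (2)*R1:  [   0    4  -17  -97 ]
R3 <- R3 - (-4)*R2:  [   0    0   -5  -25 ]
Row echelon form:
[ -3   5   2  |  -17 ]
[  0  -1   3  |   18 ]
[  0   0  -5  |  -25 ]
Back-substitution:
r = (-25) / -5 = 5
q = (18 - (3)*(5)) / -1 = -3
p = (-17 - (5)*(-3) - (2)*(5)) / -3 = 4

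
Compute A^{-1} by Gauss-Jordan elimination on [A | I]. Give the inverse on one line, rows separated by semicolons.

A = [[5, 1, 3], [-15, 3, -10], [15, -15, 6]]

inverse = [11/15 17/60 19/180; 1/3 1/12 -1/36; -1 -1/2 -1/6]

Gauss-Jordan on [A | I]:
R1 <- (1/5)*R1:  [   1  1/5  3/5  |  1/5    0    0 ]
R2 <- R2 - (-15)*R1:  [  0   6  -1  |   3   1   0 ]
R3 <- R3 - (15)*R1:  [   0  -18   -3  |   -3    0    1 ]
R2 <- (1/6)*R2:  [    0     1  -1/6  |   1/2   1/6     0 ]
R1 <- R1 - (1/5)*R2:  [     1      0  19/30  |   1/10  -1/30      0 ]
R3 <- R3 - (-18)*R2:  [  0   0  -6  |   6   3   1 ]
R3 <- (1/-6)*R3:  [    0     0     1  |    -1  -1/2  -1/6 ]
R1 <- R1 - (19/30)*R3:  [      1       0       0  |   11/15   17/60  19/180 ]
R2 <- R2 - (-1/6)*R3:  [     0      1      0  |    1/3   1/12  -1/36 ]
Right block of [I | A^{-1}] is the inverse:
[ 11/15  17/60  19/180 ]
[   1/3   1/12   -1/36 ]
[    -1   -1/2    -1/6 ]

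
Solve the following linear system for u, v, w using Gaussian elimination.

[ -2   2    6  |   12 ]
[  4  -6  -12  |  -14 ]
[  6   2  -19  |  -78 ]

(-5, -5, 2)

Forward elimination on [A|b]:
R2 <- R2 - (-2)*R1:  [  0  -2   0  10 ]
R3 <- R3 - (-3)*R1:  [   0    8   -1  -42 ]
R3 <- R3 - (-4)*R2:  [  0   0  -1  -2 ]
Row echelon form:
[ -2   2   6  |  12 ]
[  0  -2   0  |  10 ]
[  0   0  -1  |  -2 ]
Back-substitution:
w = (-2) / -1 = 2
v = (10) / -2 = -5
u = (12 - (2)*(-5) - (6)*(2)) / -2 = -5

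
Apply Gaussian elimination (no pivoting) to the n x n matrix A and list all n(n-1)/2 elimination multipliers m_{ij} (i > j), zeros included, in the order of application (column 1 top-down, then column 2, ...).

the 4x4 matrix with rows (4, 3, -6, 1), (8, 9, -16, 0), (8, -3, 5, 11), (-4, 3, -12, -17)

multipliers: 2, 2, -1, -3, 2, -2

Forward elimination:
R2 <- R2 - (2)*R1:  [  0   3  -4  -2 ]
R3 <- R3 - (2)*R1:  [  0  -9  17   9 ]
R4 <- R4 - (-1)*R1:  [   0    6  -18  -16 ]
R3 <- R3 - (-3)*R2:  [ 0  0  5  3 ]
R4 <- R4 - (2)*R2:  [   0    0  -10  -12 ]
R4 <- R4 - (-2)*R3:  [  0   0   0  -6 ]
Multipliers (in order of application): m_{21} = 2, m_{31} = 2, m_{41} = -1, m_{32} = -3, m_{42} = 2, m_{43} = -2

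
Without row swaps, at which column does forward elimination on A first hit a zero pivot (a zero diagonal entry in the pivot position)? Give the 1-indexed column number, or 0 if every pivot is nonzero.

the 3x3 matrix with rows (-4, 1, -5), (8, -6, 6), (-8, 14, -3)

Naive forward elimination:
R2 <- R2 - (-2)*R1:  [  0  -4  -4 ]
R3 <- R3 - (2)*R1:  [  0  12   7 ]
R3 <- R3 - (-3)*R2:  [  0   0  -5 ]
All pivots nonzero; naive elimination completes without hitting a zero pivot.

first zero-pivot column = 0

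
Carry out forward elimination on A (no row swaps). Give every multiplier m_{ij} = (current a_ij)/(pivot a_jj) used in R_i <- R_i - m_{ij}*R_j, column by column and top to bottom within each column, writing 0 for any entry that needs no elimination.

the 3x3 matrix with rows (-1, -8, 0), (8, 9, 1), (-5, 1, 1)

Forward elimination:
R2 <- R2 - (-8)*R1:  [   0  -55    1 ]
R3 <- R3 - (5)*R1:  [  0  41   1 ]
R3 <- R3 - (-41/55)*R2:  [     0      0  96/55 ]
Multipliers (in order of application): m_{21} = -8, m_{31} = 5, m_{32} = -41/55

multipliers: -8, 5, -41/55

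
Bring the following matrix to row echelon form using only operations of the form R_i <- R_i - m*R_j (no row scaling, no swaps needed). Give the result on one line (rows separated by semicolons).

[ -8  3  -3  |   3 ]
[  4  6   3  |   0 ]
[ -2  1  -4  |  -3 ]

Forward elimination:
R2 <- R2 - (-1/2)*R1:  [    0  15/2   3/2   3/2 ]
R3 <- R3 - (1/4)*R1:  [     0    1/4  -13/4  -15/4 ]
R3 <- R3 - (1/30)*R2:  [      0       0  -33/10   -19/5 ]
Row echelon form:
[ -8     3      -3  |      3 ]
[  0  15/2     3/2  |    3/2 ]
[  0     0  -33/10  |  -19/5 ]

REF = [-8 3 -3 3; 0 15/2 3/2 3/2; 0 0 -33/10 -19/5]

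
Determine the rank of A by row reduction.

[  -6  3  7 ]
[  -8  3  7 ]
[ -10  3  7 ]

rank(A) = 2

Row reduction:
R2 <- R2 - (4/3)*R1:  [    0    -1  -7/3 ]
R3 <- R3 - (5/3)*R1:  [     0     -2  -14/3 ]
R3 <- R3 - (2)*R2:  [ 0  0  0 ]
Row echelon form:
[ -6   3     7 ]
[  0  -1  -7/3 ]
[  0   0     0 ]
Nonzero rows / pivot columns: 2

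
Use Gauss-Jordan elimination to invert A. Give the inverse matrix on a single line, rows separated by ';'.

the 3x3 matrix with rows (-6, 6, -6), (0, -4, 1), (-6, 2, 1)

Gauss-Jordan on [A | I]:
R1 <- (1/-6)*R1:  [    1    -1     1  |  -1/6     0     0 ]
R3 <- R3 - (-6)*R1:  [  0  -4   7  |  -1   0   1 ]
R2 <- (1/-4)*R2:  [    0     1  -1/4  |     0  -1/4     0 ]
R1 <- R1 - (-1)*R2:  [    1     0   3/4  |  -1/6  -1/4     0 ]
R3 <- R3 - (-4)*R2:  [  0   0   6  |  -1  -1   1 ]
R3 <- (1/6)*R3:  [    0     0     1  |  -1/6  -1/6   1/6 ]
R1 <- R1 - (3/4)*R3:  [     1      0      0  |  -1/24   -1/8   -1/8 ]
R2 <- R2 - (-1/4)*R3:  [     0      1      0  |  -1/24  -7/24   1/24 ]
Right block of [I | A^{-1}] is the inverse:
[ -1/24   -1/8  -1/8 ]
[ -1/24  -7/24  1/24 ]
[  -1/6   -1/6   1/6 ]

inverse = [-1/24 -1/8 -1/8; -1/24 -7/24 1/24; -1/6 -1/6 1/6]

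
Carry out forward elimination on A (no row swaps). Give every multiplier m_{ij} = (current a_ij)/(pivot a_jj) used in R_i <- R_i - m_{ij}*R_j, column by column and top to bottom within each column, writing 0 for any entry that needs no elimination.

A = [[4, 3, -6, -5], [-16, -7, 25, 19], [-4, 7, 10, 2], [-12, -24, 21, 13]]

Forward elimination:
R2 <- R2 - (-4)*R1:  [  0   5   1  -1 ]
R3 <- R3 - (-1)*R1:  [  0  10   4  -3 ]
R4 <- R4 - (-3)*R1:  [   0  -15    3   -2 ]
R3 <- R3 - (2)*R2:  [  0   0   2  -1 ]
R4 <- R4 - (-3)*R2:  [  0   0   6  -5 ]
R4 <- R4 - (3)*R3:  [  0   0   0  -2 ]
Multipliers (in order of application): m_{21} = -4, m_{31} = -1, m_{41} = -3, m_{32} = 2, m_{42} = -3, m_{43} = 3

multipliers: -4, -1, -3, 2, -3, 3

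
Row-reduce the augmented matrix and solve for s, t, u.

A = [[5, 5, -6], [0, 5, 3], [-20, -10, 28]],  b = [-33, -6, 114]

Forward elimination on [A|b]:
R3 <- R3 - (-4)*R1:  [   0   10    4  -18 ]
R3 <- R3 - (2)*R2:  [  0   0  -2  -6 ]
Row echelon form:
[ 5  5  -6  |  -33 ]
[ 0  5   3  |   -6 ]
[ 0  0  -2  |   -6 ]
Back-substitution:
u = (-6) / -2 = 3
t = (-6 - (3)*(3)) / 5 = -3
s = (-33 - (5)*(-3) - (-6)*(3)) / 5 = 0

(0, -3, 3)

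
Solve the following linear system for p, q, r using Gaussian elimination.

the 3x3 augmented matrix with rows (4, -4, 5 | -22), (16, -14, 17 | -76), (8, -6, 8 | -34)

(0, 3, -2)

Forward elimination on [A|b]:
R2 <- R2 - (4)*R1:  [  0   2  -3  12 ]
R3 <- R3 - (2)*R1:  [  0   2  -2  10 ]
R3 <- R3 - (1)*R2:  [  0   0   1  -2 ]
Row echelon form:
[ 4  -4   5  |  -22 ]
[ 0   2  -3  |   12 ]
[ 0   0   1  |   -2 ]
Back-substitution:
r = (-2) / 1 = -2
q = (12 - (-3)*(-2)) / 2 = 3
p = (-22 - (-4)*(3) - (5)*(-2)) / 4 = 0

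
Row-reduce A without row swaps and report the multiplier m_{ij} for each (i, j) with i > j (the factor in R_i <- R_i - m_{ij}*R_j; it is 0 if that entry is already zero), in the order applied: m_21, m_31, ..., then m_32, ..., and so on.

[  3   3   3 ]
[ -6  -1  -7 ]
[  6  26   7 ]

multipliers: -2, 2, 4

Forward elimination:
R2 <- R2 - (-2)*R1:  [  0   5  -1 ]
R3 <- R3 - (2)*R1:  [  0  20   1 ]
R3 <- R3 - (4)*R2:  [ 0  0  5 ]
Multipliers (in order of application): m_{21} = -2, m_{31} = 2, m_{32} = 4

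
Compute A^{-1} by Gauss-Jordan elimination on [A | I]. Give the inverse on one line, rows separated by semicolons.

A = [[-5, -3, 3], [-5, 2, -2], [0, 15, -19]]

Gauss-Jordan on [A | I]:
R1 <- (1/-5)*R1:  [    1   3/5  -3/5  |  -1/5     0     0 ]
R2 <- R2 - (-5)*R1:  [  0   5  -5  |  -1   1   0 ]
R2 <- (1/5)*R2:  [    0     1    -1  |  -1/5   1/5     0 ]
R1 <- R1 - (3/5)*R2:  [     1      0      0  |  -2/25  -3/25      0 ]
R3 <- R3 - (15)*R2:  [  0   0  -4  |   3  -3   1 ]
R3 <- (1/-4)*R3:  [    0     0     1  |  -3/4   3/4  -1/4 ]
R2 <- R2 - (-1)*R3:  [      0       1       0  |  -19/20   19/20    -1/4 ]
Right block of [I | A^{-1}] is the inverse:
[  -2/25  -3/25     0 ]
[ -19/20  19/20  -1/4 ]
[   -3/4    3/4  -1/4 ]

inverse = [-2/25 -3/25 0; -19/20 19/20 -1/4; -3/4 3/4 -1/4]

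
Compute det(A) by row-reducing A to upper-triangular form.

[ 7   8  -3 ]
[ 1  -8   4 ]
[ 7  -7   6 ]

det(A) = -111

Forward elimination:
R2 <- R2 - (1/7)*R1:  [     0  -64/7   31/7 ]
R3 <- R3 - (1)*R1:  [   0  -15    9 ]
R3 <- R3 - (105/64)*R2:  [      0       0  111/64 ]
Upper-triangular form:
[ 7      8      -3 ]
[ 0  -64/7    31/7 ]
[ 0      0  111/64 ]
det(A) = (-1)^0 * (7) * (-64/7) * (111/64) = -111  (0 row swaps -> sign +1)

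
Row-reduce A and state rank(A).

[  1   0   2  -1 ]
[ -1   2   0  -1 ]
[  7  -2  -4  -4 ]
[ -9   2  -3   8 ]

rank(A) = 4

Row reduction:
R2 <- R2 - (-1)*R1:  [  0   2   2  -2 ]
R3 <- R3 - (7)*R1:  [   0   -2  -18    3 ]
R4 <- R4 - (-9)*R1:  [  0   2  15  -1 ]
R3 <- R3 - (-1)*R2:  [   0    0  -16    1 ]
R4 <- R4 - (1)*R2:  [  0   0  13   1 ]
R4 <- R4 - (-13/16)*R3:  [     0      0      0  29/16 ]
Row echelon form:
[ 1  0    2     -1 ]
[ 0  2    2     -2 ]
[ 0  0  -16      1 ]
[ 0  0    0  29/16 ]
Nonzero rows / pivot columns: 4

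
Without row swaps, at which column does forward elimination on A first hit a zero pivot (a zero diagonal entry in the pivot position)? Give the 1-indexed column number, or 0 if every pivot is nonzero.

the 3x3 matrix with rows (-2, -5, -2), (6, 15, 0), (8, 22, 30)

Naive forward elimination:
R2 <- R2 - (-3)*R1:  [  0   0  -6 ]
R3 <- R3 - (-4)*R1:  [  0   2  22 ]
Matrix at this point:
[ -2  -5  -2 ]
[  0   0  -6 ]
[  0   2  22 ]
Pivot entry (2,2) is zero but row 3 has 2 in column 2 -> naive elimination stops; a row interchange (e.g. R2 <-> R3) would be required here.

first zero-pivot column = 2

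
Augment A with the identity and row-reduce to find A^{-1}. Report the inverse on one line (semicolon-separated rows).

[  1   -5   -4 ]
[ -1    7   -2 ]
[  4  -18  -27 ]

inverse = [45/2 63/10 -19/5; 7/2 11/10 -3/5; 1 1/5 -1/5]

Gauss-Jordan on [A | I]:
R2 <- R2 - (-1)*R1:  [  0   2  -6  |   1   1   0 ]
R3 <- R3 - (4)*R1:  [   0    2  -11  |   -4    0    1 ]
R2 <- (1/2)*R2:  [   0    1   -3  |  1/2  1/2    0 ]
R1 <- R1 - (-5)*R2:  [   1    0  -19  |  7/2  5/2    0 ]
R3 <- R3 - (2)*R2:  [  0   0  -5  |  -5  -1   1 ]
R3 <- (1/-5)*R3:  [    0     0     1  |     1   1/5  -1/5 ]
R1 <- R1 - (-19)*R3:  [     1      0      0  |   45/2  63/10  -19/5 ]
R2 <- R2 - (-3)*R3:  [     0      1      0  |    7/2  11/10   -3/5 ]
Right block of [I | A^{-1}] is the inverse:
[ 45/2  63/10  -19/5 ]
[  7/2  11/10   -3/5 ]
[    1    1/5   -1/5 ]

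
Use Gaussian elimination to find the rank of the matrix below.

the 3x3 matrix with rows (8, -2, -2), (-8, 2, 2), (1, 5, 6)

Row reduction:
R2 <- R2 - (-1)*R1:  [ 0  0  0 ]
R3 <- R3 - (1/8)*R1:  [    0  21/4  25/4 ]
R2 <-> R3   (pivot in column 2 was zero)
[ 8    -2    -2 ]
[ 0  21/4  25/4 ]
[ 0     0     0 ]
Row echelon form:
[ 8    -2    -2 ]
[ 0  21/4  25/4 ]
[ 0     0     0 ]
Nonzero rows / pivot columns: 2

rank(A) = 2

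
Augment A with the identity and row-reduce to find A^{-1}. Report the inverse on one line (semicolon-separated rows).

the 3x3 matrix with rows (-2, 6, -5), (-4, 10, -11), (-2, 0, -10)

inverse = [25/2 -15/2 2; 9/4 -5/4 1/4; -5/2 3/2 -1/2]

Gauss-Jordan on [A | I]:
R1 <- (1/-2)*R1:  [    1    -3   5/2  |  -1/2     0     0 ]
R2 <- R2 - (-4)*R1:  [  0  -2  -1  |  -2   1   0 ]
R3 <- R3 - (-2)*R1:  [  0  -6  -5  |  -1   0   1 ]
R2 <- (1/-2)*R2:  [    0     1   1/2  |     1  -1/2     0 ]
R1 <- R1 - (-3)*R2:  [    1     0     4  |   5/2  -3/2     0 ]
R3 <- R3 - (-6)*R2:  [  0   0  -2  |   5  -3   1 ]
R3 <- (1/-2)*R3:  [    0     0     1  |  -5/2   3/2  -1/2 ]
R1 <- R1 - (4)*R3:  [     1      0      0  |   25/2  -15/2      2 ]
R2 <- R2 - (1/2)*R3:  [    0     1     0  |   9/4  -5/4   1/4 ]
Right block of [I | A^{-1}] is the inverse:
[ 25/2  -15/2     2 ]
[  9/4   -5/4   1/4 ]
[ -5/2    3/2  -1/2 ]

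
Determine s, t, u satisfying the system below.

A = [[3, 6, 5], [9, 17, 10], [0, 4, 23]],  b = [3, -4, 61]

(0, -2, 3)

Forward elimination on [A|b]:
R2 <- R2 - (3)*R1:  [   0   -1   -5  -13 ]
R3 <- R3 - (-4)*R2:  [ 0  0  3  9 ]
Row echelon form:
[ 3   6   5  |    3 ]
[ 0  -1  -5  |  -13 ]
[ 0   0   3  |    9 ]
Back-substitution:
u = (9) / 3 = 3
t = (-13 - (-5)*(3)) / -1 = -2
s = (3 - (6)*(-2) - (5)*(3)) / 3 = 0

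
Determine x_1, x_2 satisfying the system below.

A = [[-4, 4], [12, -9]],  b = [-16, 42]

(2, -2)

Forward elimination on [A|b]:
R2 <- R2 - (-3)*R1:  [  0   3  -6 ]
Row echelon form:
[ -4  4  |  -16 ]
[  0  3  |   -6 ]
Back-substitution:
x_2 = (-6) / 3 = -2
x_1 = (-16 - (4)*(-2)) / -4 = 2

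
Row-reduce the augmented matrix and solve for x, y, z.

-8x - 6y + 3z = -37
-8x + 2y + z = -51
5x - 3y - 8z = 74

Forward elimination on [A|b]:
R2 <- R2 - (1)*R1:  [   0    8   -2  -14 ]
R3 <- R3 - (-5/8)*R1:  [     0  -27/4  -49/8  407/8 ]
R3 <- R3 - (-27/32)*R2:  [       0        0  -125/16   625/16 ]
Row echelon form:
[ -8  -6        3  |     -37 ]
[  0   8       -2  |     -14 ]
[  0   0  -125/16  |  625/16 ]
Back-substitution:
z = (625/16) / (-125/16) = -5
y = (-14 - (-2)*(-5)) / 8 = -3
x = (-37 - (-6)*(-3) - (3)*(-5)) / -8 = 5

(5, -3, -5)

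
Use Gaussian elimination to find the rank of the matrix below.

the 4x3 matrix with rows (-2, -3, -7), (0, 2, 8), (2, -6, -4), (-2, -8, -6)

Row reduction:
R3 <- R3 - (-1)*R1:  [   0   -9  -11 ]
R4 <- R4 - (1)*R1:  [  0  -5   1 ]
R3 <- R3 - (-9/2)*R2:  [  0   0  25 ]
R4 <- R4 - (-5/2)*R2:  [  0   0  21 ]
R4 <- R4 - (21/25)*R3:  [ 0  0  0 ]
Row echelon form:
[ -2  -3  -7 ]
[  0   2   8 ]
[  0   0  25 ]
[  0   0   0 ]
Nonzero rows / pivot columns: 3

rank(A) = 3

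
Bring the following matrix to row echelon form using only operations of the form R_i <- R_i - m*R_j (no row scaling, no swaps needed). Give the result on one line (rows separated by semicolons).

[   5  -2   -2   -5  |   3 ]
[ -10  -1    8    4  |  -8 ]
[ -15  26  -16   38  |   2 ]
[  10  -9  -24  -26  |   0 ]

REF = [5 -2 -2 -5 3; 0 -5 4 -6 -2; 0 0 -6 -1 3; 0 0 0 -6 -16]

Forward elimination:
R2 <- R2 - (-2)*R1:  [  0  -5   4  -6  -2 ]
R3 <- R3 - (-3)*R1:  [   0   20  -22   23   11 ]
R4 <- R4 - (2)*R1:  [   0   -5  -20  -16   -6 ]
R3 <- R3 - (-4)*R2:  [  0   0  -6  -1   3 ]
R4 <- R4 - (1)*R2:  [   0    0  -24  -10   -4 ]
R4 <- R4 - (4)*R3:  [   0    0    0   -6  -16 ]
Row echelon form:
[ 5  -2  -2  -5  |    3 ]
[ 0  -5   4  -6  |   -2 ]
[ 0   0  -6  -1  |    3 ]
[ 0   0   0  -6  |  -16 ]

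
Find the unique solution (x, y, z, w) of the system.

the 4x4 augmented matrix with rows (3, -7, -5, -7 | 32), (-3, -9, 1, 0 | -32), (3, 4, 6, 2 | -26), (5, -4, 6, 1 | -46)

Forward elimination on [A|b]:
R2 <- R2 - (-1)*R1:  [   0  -16   -4   -7    0 ]
R3 <- R3 - (1)*R1:  [   0   11   11    9  -58 ]
R4 <- R4 - (5/3)*R1:  [      0    23/3    43/3    38/3  -298/3 ]
R3 <- R3 - (-11/16)*R2:  [     0      0   33/4  67/16    -58 ]
R4 <- R4 - (-23/48)*R2:  [      0       0  149/12  149/16  -298/3 ]
R4 <- R4 - (149/99)*R3:  [        0         0         0    298/99  -1192/99 ]
Row echelon form:
[ 3   -7    -5      -7  |        32 ]
[ 0  -16    -4      -7  |         0 ]
[ 0    0  33/4   67/16  |       -58 ]
[ 0    0     0  298/99  |  -1192/99 ]
Back-substitution:
w = (-1192/99) / (298/99) = -4
z = (-58 - (67/16)*(-4)) / (33/4) = -5
y = (0 - (-4)*(-5) - (-7)*(-4)) / -16 = 3
x = (32 - (-7)*(3) - (-5)*(-5) - (-7)*(-4)) / 3 = 0

(0, 3, -5, -4)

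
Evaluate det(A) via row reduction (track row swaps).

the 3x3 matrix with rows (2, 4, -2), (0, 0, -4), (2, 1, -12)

det(A) = -24

Forward elimination:
R3 <- R3 - (1)*R1:  [   0   -3  -10 ]
R2 <-> R3   (pivot in column 2 was zero)
[ 2   4   -2 ]
[ 0  -3  -10 ]
[ 0   0   -4 ]
Upper-triangular form:
[ 2   4   -2 ]
[ 0  -3  -10 ]
[ 0   0   -4 ]
det(A) = (-1)^1 * (2) * (-3) * (-4) = -24  (1 row swap -> sign -1)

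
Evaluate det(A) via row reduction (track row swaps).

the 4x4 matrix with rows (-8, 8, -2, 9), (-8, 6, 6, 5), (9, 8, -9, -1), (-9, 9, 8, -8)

det(A) = -12378

Forward elimination:
R2 <- R2 - (1)*R1:  [  0  -2   8  -4 ]
R3 <- R3 - (-9/8)*R1:  [     0     17  -45/4   73/8 ]
R4 <- R4 - (9/8)*R1:  [      0       0    41/4  -145/8 ]
R3 <- R3 - (-17/2)*R2:  [      0       0   227/4  -199/8 ]
R4 <- R4 - (41/227)*R3:  [         0          0          0  -6189/454 ]
Upper-triangular form:
[ -8   8     -2          9 ]
[  0  -2      8         -4 ]
[  0   0  227/4     -199/8 ]
[  0   0      0  -6189/454 ]
det(A) = (-1)^0 * (-8) * (-2) * (227/4) * (-6189/454) = -12378  (0 row swaps -> sign +1)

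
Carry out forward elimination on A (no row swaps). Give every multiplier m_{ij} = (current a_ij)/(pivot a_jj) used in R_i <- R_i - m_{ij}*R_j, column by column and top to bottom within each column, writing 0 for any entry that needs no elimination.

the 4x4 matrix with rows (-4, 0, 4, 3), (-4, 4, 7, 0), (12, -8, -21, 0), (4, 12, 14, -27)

multipliers: 1, -3, -1, -2, 3, -3

Forward elimination:
R2 <- R2 - (1)*R1:  [  0   4   3  -3 ]
R3 <- R3 - (-3)*R1:  [  0  -8  -9   9 ]
R4 <- R4 - (-1)*R1:  [   0   12   18  -24 ]
R3 <- R3 - (-2)*R2:  [  0   0  -3   3 ]
R4 <- R4 - (3)*R2:  [   0    0    9  -15 ]
R4 <- R4 - (-3)*R3:  [  0   0   0  -6 ]
Multipliers (in order of application): m_{21} = 1, m_{31} = -3, m_{41} = -1, m_{32} = -2, m_{42} = 3, m_{43} = -3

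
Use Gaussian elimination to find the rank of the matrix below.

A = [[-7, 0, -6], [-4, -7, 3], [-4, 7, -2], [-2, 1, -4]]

rank(A) = 3

Row reduction:
R2 <- R2 - (4/7)*R1:  [    0    -7  45/7 ]
R3 <- R3 - (4/7)*R1:  [    0     7  10/7 ]
R4 <- R4 - (2/7)*R1:  [     0      1  -16/7 ]
R3 <- R3 - (-1)*R2:  [    0     0  55/7 ]
R4 <- R4 - (-1/7)*R2:  [      0       0  -67/49 ]
R4 <- R4 - (-67/385)*R3:  [ 0  0  0 ]
Row echelon form:
[ -7   0    -6 ]
[  0  -7  45/7 ]
[  0   0  55/7 ]
[  0   0     0 ]
Nonzero rows / pivot columns: 3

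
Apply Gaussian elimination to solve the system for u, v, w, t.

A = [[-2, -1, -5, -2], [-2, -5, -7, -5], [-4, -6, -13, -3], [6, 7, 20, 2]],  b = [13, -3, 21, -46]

(-3, 4, -3, 2)

Forward elimination on [A|b]:
R2 <- R2 - (1)*R1:  [   0   -4   -2   -3  -16 ]
R3 <- R3 - (2)*R1:  [  0  -4  -3   1  -5 ]
R4 <- R4 - (-3)*R1:  [  0   4   5  -4  -7 ]
R3 <- R3 - (1)*R2:  [  0   0  -1   4  11 ]
R4 <- R4 - (-1)*R2:  [   0    0    3   -7  -23 ]
R4 <- R4 - (-3)*R3:  [  0   0   0   5  10 ]
Row echelon form:
[ -2  -1  -5  -2  |   13 ]
[  0  -4  -2  -3  |  -16 ]
[  0   0  -1   4  |   11 ]
[  0   0   0   5  |   10 ]
Back-substitution:
t = (10) / 5 = 2
w = (11 - (4)*(2)) / -1 = -3
v = (-16 - (-2)*(-3) - (-3)*(2)) / -4 = 4
u = (13 - (-1)*(4) - (-5)*(-3) - (-2)*(2)) / -2 = -3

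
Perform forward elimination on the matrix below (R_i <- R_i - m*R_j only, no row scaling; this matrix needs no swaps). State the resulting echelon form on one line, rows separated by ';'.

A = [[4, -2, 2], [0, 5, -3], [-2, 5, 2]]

REF = [4 -2 2; 0 5 -3; 0 0 27/5]

Forward elimination:
R3 <- R3 - (-1/2)*R1:  [ 0  4  3 ]
R3 <- R3 - (4/5)*R2:  [    0     0  27/5 ]
Row echelon form:
[ 4  -2     2 ]
[ 0   5    -3 ]
[ 0   0  27/5 ]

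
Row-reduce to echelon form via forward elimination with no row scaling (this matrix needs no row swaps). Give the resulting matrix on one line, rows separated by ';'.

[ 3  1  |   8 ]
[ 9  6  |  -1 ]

Forward elimination:
R2 <- R2 - (3)*R1:  [   0    3  -25 ]
Row echelon form:
[ 3  1  |    8 ]
[ 0  3  |  -25 ]

REF = [3 1 8; 0 3 -25]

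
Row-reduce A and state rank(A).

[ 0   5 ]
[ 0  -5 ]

Row reduction:
R2 <- R2 - (-1)*R1:  [ 0  0 ]
Row echelon form:
[ 0  5 ]
[ 0  0 ]
Nonzero rows / pivot columns: 1

rank(A) = 1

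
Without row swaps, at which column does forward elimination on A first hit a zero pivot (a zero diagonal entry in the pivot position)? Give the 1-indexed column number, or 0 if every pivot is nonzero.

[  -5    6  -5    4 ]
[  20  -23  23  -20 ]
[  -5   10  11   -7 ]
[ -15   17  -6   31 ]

Naive forward elimination:
R2 <- R2 - (-4)*R1:  [  0   1   3  -4 ]
R3 <- R3 - (1)*R1:  [   0    4   16  -11 ]
R4 <- R4 - (3)*R1:  [  0  -1   9  19 ]
R3 <- R3 - (4)*R2:  [ 0  0  4  5 ]
R4 <- R4 - (-1)*R2:  [  0   0  12  15 ]
R4 <- R4 - (3)*R3:  [ 0  0  0  0 ]
Matrix at this point:
[ -5  6  -5   4 ]
[  0  1   3  -4 ]
[  0  0   4   5 ]
[  0  0   0   0 ]
Pivot entry (4,4) in the last row is zero and there are no rows below to swap with -> zero pivot in column 4 (A is singular).

first zero-pivot column = 4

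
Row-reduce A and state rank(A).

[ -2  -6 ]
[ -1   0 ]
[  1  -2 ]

rank(A) = 2

Row reduction:
R2 <- R2 - (1/2)*R1:  [ 0  3 ]
R3 <- R3 - (-1/2)*R1:  [  0  -5 ]
R3 <- R3 - (-5/3)*R2:  [ 0  0 ]
Row echelon form:
[ -2  -6 ]
[  0   3 ]
[  0   0 ]
Nonzero rows / pivot columns: 2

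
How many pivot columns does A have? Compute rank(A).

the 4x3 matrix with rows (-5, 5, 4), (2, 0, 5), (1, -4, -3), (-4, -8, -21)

Row reduction:
R2 <- R2 - (-2/5)*R1:  [    0     2  33/5 ]
R3 <- R3 - (-1/5)*R1:  [     0     -3  -11/5 ]
R4 <- R4 - (4/5)*R1:  [      0     -12  -121/5 ]
R3 <- R3 - (-3/2)*R2:  [     0      0  77/10 ]
R4 <- R4 - (-6)*R2:  [    0     0  77/5 ]
R4 <- R4 - (2)*R3:  [ 0  0  0 ]
Row echelon form:
[ -5  5      4 ]
[  0  2   33/5 ]
[  0  0  77/10 ]
[  0  0      0 ]
Nonzero rows / pivot columns: 3

rank(A) = 3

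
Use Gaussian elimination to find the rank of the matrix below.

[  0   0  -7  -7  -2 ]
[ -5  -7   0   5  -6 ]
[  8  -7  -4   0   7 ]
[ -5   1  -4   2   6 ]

Row reduction:
R1 <-> R2   (pivot in column 1 was zero)
[ -5  -7   0   5  -6 ]
[  0   0  -7  -7  -2 ]
[  8  -7  -4   0   7 ]
[ -5   1  -4   2   6 ]
R3 <- R3 - (-8/5)*R1:  [     0  -91/5     -4      8  -13/5 ]
R4 <- R4 - (1)*R1:  [  0   8  -4  -3  12 ]
R2 <-> R3   (pivot in column 2 was zero)
[ -5     -7   0   5     -6 ]
[  0  -91/5  -4   8  -13/5 ]
[  0      0  -7  -7     -2 ]
[  0      8  -4  -3     12 ]
R4 <- R4 - (-40/91)*R2:  [       0        0  -524/91    47/91     76/7 ]
R4 <- R4 - (524/637)*R3:  [        0         0         0    571/91  7964/637 ]
Row echelon form:
[ -5     -7   0       5        -6 ]
[  0  -91/5  -4       8     -13/5 ]
[  0      0  -7      -7        -2 ]
[  0      0   0  571/91  7964/637 ]
Nonzero rows / pivot columns: 4

rank(A) = 4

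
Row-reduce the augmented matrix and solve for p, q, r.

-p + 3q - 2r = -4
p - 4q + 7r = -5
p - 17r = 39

Forward elimination on [A|b]:
R2 <- R2 - (-1)*R1:  [  0  -1   5  -9 ]
R3 <- R3 - (-1)*R1:  [   0    3  -19   35 ]
R3 <- R3 - (-3)*R2:  [  0   0  -4   8 ]
Row echelon form:
[ -1   3  -2  |  -4 ]
[  0  -1   5  |  -9 ]
[  0   0  -4  |   8 ]
Back-substitution:
r = (8) / -4 = -2
q = (-9 - (5)*(-2)) / -1 = -1
p = (-4 - (3)*(-1) - (-2)*(-2)) / -1 = 5

(5, -1, -2)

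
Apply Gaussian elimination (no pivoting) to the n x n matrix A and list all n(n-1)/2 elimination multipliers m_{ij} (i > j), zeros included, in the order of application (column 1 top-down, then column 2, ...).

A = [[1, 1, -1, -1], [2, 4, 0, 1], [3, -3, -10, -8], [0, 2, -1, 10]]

Forward elimination:
R2 <- R2 - (2)*R1:  [ 0  2  2  3 ]
R3 <- R3 - (3)*R1:  [  0  -6  -7  -5 ]
R4: entry in column 1 is already 0 -> m_{41} = 0 (no row operation needed)
R3 <- R3 - (-3)*R2:  [  0   0  -1   4 ]
R4 <- R4 - (1)*R2:  [  0   0  -3   7 ]
R4 <- R4 - (3)*R3:  [  0   0   0  -5 ]
Multipliers (in order of application): m_{21} = 2, m_{31} = 3, m_{41} = 0, m_{32} = -3, m_{42} = 1, m_{43} = 3

multipliers: 2, 3, 0, -3, 1, 3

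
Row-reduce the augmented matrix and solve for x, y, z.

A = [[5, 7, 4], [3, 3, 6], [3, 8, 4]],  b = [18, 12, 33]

Forward elimination on [A|b]:
R2 <- R2 - (3/5)*R1:  [    0  -6/5  18/5   6/5 ]
R3 <- R3 - (3/5)*R1:  [     0   19/5    8/5  111/5 ]
R3 <- R3 - (-19/6)*R2:  [  0   0  13  26 ]
Row echelon form:
[ 5     7     4  |   18 ]
[ 0  -6/5  18/5  |  6/5 ]
[ 0     0    13  |   26 ]
Back-substitution:
z = (26) / 13 = 2
y = (6/5 - (18/5)*(2)) / (-6/5) = 5
x = (18 - (7)*(5) - (4)*(2)) / 5 = -5

(-5, 5, 2)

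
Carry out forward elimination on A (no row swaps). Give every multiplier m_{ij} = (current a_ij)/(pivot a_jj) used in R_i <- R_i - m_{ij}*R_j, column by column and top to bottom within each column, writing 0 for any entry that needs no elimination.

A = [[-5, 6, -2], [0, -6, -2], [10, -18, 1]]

multipliers: 0, -2, 1

Forward elimination:
R2: entry in column 1 is already 0 -> m_{21} = 0 (no row operation needed)
R3 <- R3 - (-2)*R1:  [  0  -6  -3 ]
R3 <- R3 - (1)*R2:  [  0   0  -1 ]
Multipliers (in order of application): m_{21} = 0, m_{31} = -2, m_{32} = 1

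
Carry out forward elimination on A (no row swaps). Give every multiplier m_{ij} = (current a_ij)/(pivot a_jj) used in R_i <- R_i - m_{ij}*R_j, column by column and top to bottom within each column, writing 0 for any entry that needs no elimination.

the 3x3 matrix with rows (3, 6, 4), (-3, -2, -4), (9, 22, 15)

multipliers: -1, 3, 1

Forward elimination:
R2 <- R2 - (-1)*R1:  [ 0  4  0 ]
R3 <- R3 - (3)*R1:  [ 0  4  3 ]
R3 <- R3 - (1)*R2:  [ 0  0  3 ]
Multipliers (in order of application): m_{21} = -1, m_{31} = 3, m_{32} = 1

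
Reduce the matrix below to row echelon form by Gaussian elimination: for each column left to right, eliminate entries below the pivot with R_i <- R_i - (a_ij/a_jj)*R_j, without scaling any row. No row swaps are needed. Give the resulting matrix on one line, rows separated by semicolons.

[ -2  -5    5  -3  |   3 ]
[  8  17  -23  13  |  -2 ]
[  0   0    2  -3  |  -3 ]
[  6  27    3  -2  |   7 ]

Forward elimination:
R2 <- R2 - (-4)*R1:  [  0  -3  -3   1  10 ]
R4 <- R4 - (-3)*R1:  [   0   12   18  -11   16 ]
R4 <- R4 - (-4)*R2:  [  0   0   6  -7  56 ]
R4 <- R4 - (3)*R3:  [  0   0   0   2  65 ]
Row echelon form:
[ -2  -5   5  -3  |   3 ]
[  0  -3  -3   1  |  10 ]
[  0   0   2  -3  |  -3 ]
[  0   0   0   2  |  65 ]

REF = [-2 -5 5 -3 3; 0 -3 -3 1 10; 0 0 2 -3 -3; 0 0 0 2 65]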